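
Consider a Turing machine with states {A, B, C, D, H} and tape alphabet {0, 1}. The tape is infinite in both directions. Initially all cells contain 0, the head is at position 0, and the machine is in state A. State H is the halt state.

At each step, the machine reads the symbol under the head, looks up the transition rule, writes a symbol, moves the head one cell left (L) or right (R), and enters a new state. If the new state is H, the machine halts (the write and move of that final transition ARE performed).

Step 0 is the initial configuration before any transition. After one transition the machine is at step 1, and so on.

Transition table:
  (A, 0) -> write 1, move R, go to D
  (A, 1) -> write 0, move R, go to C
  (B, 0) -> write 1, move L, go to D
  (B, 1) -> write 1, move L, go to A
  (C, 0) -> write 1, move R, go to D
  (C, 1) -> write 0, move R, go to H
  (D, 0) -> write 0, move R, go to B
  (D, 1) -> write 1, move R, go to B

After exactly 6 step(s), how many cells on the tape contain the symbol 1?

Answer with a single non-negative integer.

Answer: 3

Derivation:
Step 1: in state A at pos 0, read 0 -> (A,0)->write 1,move R,goto D. Now: state=D, head=1, tape[-1..2]=0100 (head:   ^)
Step 2: in state D at pos 1, read 0 -> (D,0)->write 0,move R,goto B. Now: state=B, head=2, tape[-1..3]=01000 (head:    ^)
Step 3: in state B at pos 2, read 0 -> (B,0)->write 1,move L,goto D. Now: state=D, head=1, tape[-1..3]=01010 (head:   ^)
Step 4: in state D at pos 1, read 0 -> (D,0)->write 0,move R,goto B. Now: state=B, head=2, tape[-1..3]=01010 (head:    ^)
Step 5: in state B at pos 2, read 1 -> (B,1)->write 1,move L,goto A. Now: state=A, head=1, tape[-1..3]=01010 (head:   ^)
Step 6: in state A at pos 1, read 0 -> (A,0)->write 1,move R,goto D. Now: state=D, head=2, tape[-1..3]=01110 (head:    ^)
Cells containing 1 after step 6: {0, 1, 2} -> 3 cell(s)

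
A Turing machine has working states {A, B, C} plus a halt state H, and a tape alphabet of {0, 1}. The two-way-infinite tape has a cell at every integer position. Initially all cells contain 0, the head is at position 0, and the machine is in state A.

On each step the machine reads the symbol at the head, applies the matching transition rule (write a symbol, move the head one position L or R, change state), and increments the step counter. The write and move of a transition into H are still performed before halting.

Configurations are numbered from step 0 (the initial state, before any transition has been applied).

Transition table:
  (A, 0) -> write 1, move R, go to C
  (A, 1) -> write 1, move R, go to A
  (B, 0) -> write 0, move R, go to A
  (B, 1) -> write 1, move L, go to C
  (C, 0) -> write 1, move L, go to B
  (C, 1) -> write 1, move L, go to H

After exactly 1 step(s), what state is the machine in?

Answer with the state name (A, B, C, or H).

Step 1: in state A at pos 0, read 0 -> (A,0)->write 1,move R,goto C. Now: state=C, head=1, tape[-1..2]=0100 (head:   ^)

Answer: C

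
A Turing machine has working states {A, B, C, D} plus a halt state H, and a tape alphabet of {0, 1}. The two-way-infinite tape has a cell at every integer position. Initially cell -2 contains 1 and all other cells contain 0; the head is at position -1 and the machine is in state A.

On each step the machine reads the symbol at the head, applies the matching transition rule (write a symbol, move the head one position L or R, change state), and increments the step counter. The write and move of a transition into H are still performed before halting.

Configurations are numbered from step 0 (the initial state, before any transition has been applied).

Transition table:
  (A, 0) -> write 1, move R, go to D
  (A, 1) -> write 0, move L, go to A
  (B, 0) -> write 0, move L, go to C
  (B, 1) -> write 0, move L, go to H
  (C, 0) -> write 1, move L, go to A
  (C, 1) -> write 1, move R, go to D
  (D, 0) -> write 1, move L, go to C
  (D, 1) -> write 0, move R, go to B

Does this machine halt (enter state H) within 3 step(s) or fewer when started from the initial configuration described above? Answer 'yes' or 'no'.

Answer: no

Derivation:
Step 1: in state A at pos -1, read 0 -> (A,0)->write 1,move R,goto D. Now: state=D, head=0, tape[-3..1]=01100 (head:    ^)
Step 2: in state D at pos 0, read 0 -> (D,0)->write 1,move L,goto C. Now: state=C, head=-1, tape[-3..1]=01110 (head:   ^)
Step 3: in state C at pos -1, read 1 -> (C,1)->write 1,move R,goto D. Now: state=D, head=0, tape[-3..1]=01110 (head:    ^)
After 3 step(s): state = D (not H) -> not halted within 3 -> no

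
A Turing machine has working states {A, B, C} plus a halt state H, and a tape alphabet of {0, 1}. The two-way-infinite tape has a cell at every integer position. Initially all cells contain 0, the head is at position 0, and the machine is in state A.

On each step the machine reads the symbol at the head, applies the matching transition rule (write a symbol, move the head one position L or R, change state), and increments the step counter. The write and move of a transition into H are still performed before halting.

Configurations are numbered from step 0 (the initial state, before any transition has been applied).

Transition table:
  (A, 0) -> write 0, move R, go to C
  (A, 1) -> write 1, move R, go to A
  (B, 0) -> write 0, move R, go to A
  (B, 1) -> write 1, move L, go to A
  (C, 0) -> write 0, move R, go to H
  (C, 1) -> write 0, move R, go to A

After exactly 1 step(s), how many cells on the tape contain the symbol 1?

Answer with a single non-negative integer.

Answer: 0

Derivation:
Step 1: in state A at pos 0, read 0 -> (A,0)->write 0,move R,goto C. Now: state=C, head=1, tape[-1..2]=0000 (head:   ^)
No cell contains 1 after step 1 -> 0 cell(s)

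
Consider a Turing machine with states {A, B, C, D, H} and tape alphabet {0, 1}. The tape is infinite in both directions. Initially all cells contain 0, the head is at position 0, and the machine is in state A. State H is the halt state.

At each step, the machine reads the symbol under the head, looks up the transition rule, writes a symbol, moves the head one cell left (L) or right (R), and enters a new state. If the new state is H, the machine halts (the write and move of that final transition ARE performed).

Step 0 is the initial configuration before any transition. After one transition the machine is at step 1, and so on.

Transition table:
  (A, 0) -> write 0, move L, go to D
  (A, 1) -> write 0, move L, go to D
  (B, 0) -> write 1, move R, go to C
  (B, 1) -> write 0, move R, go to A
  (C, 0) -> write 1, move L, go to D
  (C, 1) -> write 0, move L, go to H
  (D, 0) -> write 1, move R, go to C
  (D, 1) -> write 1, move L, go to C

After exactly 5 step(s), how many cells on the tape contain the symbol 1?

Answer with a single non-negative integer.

Answer: 3

Derivation:
Step 1: in state A at pos 0, read 0 -> (A,0)->write 0,move L,goto D. Now: state=D, head=-1, tape[-2..1]=0000 (head:  ^)
Step 2: in state D at pos -1, read 0 -> (D,0)->write 1,move R,goto C. Now: state=C, head=0, tape[-2..1]=0100 (head:   ^)
Step 3: in state C at pos 0, read 0 -> (C,0)->write 1,move L,goto D. Now: state=D, head=-1, tape[-2..1]=0110 (head:  ^)
Step 4: in state D at pos -1, read 1 -> (D,1)->write 1,move L,goto C. Now: state=C, head=-2, tape[-3..1]=00110 (head:  ^)
Step 5: in state C at pos -2, read 0 -> (C,0)->write 1,move L,goto D. Now: state=D, head=-3, tape[-4..1]=001110 (head:  ^)
Cells containing 1 after step 5: {-2, -1, 0} -> 3 cell(s)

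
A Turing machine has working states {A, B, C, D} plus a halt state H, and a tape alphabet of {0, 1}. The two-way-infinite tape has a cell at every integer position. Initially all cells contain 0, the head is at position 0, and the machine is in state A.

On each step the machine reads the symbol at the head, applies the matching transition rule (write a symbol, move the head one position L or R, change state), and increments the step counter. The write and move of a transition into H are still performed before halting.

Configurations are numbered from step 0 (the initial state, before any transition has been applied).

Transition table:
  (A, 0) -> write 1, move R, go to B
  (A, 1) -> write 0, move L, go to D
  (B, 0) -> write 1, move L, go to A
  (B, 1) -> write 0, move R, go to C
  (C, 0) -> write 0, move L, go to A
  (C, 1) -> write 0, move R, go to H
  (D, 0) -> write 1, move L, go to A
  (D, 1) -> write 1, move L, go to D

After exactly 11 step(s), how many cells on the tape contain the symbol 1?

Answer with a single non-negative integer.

Step 1: in state A at pos 0, read 0 -> (A,0)->write 1,move R,goto B. Now: state=B, head=1, tape[-1..2]=0100 (head:   ^)
Step 2: in state B at pos 1, read 0 -> (B,0)->write 1,move L,goto A. Now: state=A, head=0, tape[-1..2]=0110 (head:  ^)
Step 3: in state A at pos 0, read 1 -> (A,1)->write 0,move L,goto D. Now: state=D, head=-1, tape[-2..2]=00010 (head:  ^)
Step 4: in state D at pos -1, read 0 -> (D,0)->write 1,move L,goto A. Now: state=A, head=-2, tape[-3..2]=001010 (head:  ^)
Step 5: in state A at pos -2, read 0 -> (A,0)->write 1,move R,goto B. Now: state=B, head=-1, tape[-3..2]=011010 (head:   ^)
Step 6: in state B at pos -1, read 1 -> (B,1)->write 0,move R,goto C. Now: state=C, head=0, tape[-3..2]=010010 (head:    ^)
Step 7: in state C at pos 0, read 0 -> (C,0)->write 0,move L,goto A. Now: state=A, head=-1, tape[-3..2]=010010 (head:   ^)
Step 8: in state A at pos -1, read 0 -> (A,0)->write 1,move R,goto B. Now: state=B, head=0, tape[-3..2]=011010 (head:    ^)
Step 9: in state B at pos 0, read 0 -> (B,0)->write 1,move L,goto A. Now: state=A, head=-1, tape[-3..2]=011110 (head:   ^)
Step 10: in state A at pos -1, read 1 -> (A,1)->write 0,move L,goto D. Now: state=D, head=-2, tape[-3..2]=010110 (head:  ^)
Step 11: in state D at pos -2, read 1 -> (D,1)->write 1,move L,goto D. Now: state=D, head=-3, tape[-4..2]=0010110 (head:  ^)
Cells containing 1 after step 11: {-2, 0, 1} -> 3 cell(s)

Answer: 3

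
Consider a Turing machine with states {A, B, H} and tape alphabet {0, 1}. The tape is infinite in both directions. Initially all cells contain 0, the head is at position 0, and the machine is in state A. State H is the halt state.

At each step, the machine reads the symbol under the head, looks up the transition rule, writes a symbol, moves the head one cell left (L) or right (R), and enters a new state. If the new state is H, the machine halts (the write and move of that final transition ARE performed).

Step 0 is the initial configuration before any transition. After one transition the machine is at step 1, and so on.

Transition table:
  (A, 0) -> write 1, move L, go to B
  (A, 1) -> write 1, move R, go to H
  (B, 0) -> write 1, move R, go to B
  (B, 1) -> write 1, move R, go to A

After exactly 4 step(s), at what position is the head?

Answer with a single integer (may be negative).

Step 1: in state A at pos 0, read 0 -> (A,0)->write 1,move L,goto B. Now: state=B, head=-1, tape[-2..1]=0010 (head:  ^)
Step 2: in state B at pos -1, read 0 -> (B,0)->write 1,move R,goto B. Now: state=B, head=0, tape[-2..1]=0110 (head:   ^)
Step 3: in state B at pos 0, read 1 -> (B,1)->write 1,move R,goto A. Now: state=A, head=1, tape[-2..2]=01100 (head:    ^)
Step 4: in state A at pos 1, read 0 -> (A,0)->write 1,move L,goto B. Now: state=B, head=0, tape[-2..2]=01110 (head:   ^)

Answer: 0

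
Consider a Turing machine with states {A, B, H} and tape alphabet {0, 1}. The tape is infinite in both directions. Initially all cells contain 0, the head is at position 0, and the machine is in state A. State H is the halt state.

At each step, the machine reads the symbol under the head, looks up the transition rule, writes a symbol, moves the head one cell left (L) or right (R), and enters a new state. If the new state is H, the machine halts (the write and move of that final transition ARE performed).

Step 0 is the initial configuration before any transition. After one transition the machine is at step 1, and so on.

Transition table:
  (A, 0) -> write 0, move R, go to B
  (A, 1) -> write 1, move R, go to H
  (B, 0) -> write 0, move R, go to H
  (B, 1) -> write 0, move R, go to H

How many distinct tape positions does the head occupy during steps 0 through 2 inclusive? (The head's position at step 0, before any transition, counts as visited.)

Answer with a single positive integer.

Step 1: in state A at pos 0, read 0 -> (A,0)->write 0,move R,goto B. Now: state=B, head=1, tape[-1..2]=0000 (head:   ^)
Step 2: in state B at pos 1, read 0 -> (B,0)->write 0,move R,goto H. Now: state=H, head=2, tape[-1..3]=00000 (head:    ^)
Head positions at steps 0..2: starting at 0, distinct positions visited = {0, 1, 2} -> 3 position(s)

Answer: 3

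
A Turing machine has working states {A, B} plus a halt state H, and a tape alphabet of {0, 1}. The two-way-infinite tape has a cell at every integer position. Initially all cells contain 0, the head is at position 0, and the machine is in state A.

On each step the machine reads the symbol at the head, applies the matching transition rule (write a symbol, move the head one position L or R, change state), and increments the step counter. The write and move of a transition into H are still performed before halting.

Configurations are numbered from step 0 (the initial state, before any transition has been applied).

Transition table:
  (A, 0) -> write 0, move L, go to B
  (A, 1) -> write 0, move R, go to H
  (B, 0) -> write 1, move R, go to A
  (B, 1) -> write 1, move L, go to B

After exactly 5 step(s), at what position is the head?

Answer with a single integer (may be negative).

Step 1: in state A at pos 0, read 0 -> (A,0)->write 0,move L,goto B. Now: state=B, head=-1, tape[-2..1]=0000 (head:  ^)
Step 2: in state B at pos -1, read 0 -> (B,0)->write 1,move R,goto A. Now: state=A, head=0, tape[-2..1]=0100 (head:   ^)
Step 3: in state A at pos 0, read 0 -> (A,0)->write 0,move L,goto B. Now: state=B, head=-1, tape[-2..1]=0100 (head:  ^)
Step 4: in state B at pos -1, read 1 -> (B,1)->write 1,move L,goto B. Now: state=B, head=-2, tape[-3..1]=00100 (head:  ^)
Step 5: in state B at pos -2, read 0 -> (B,0)->write 1,move R,goto A. Now: state=A, head=-1, tape[-3..1]=01100 (head:   ^)

Answer: -1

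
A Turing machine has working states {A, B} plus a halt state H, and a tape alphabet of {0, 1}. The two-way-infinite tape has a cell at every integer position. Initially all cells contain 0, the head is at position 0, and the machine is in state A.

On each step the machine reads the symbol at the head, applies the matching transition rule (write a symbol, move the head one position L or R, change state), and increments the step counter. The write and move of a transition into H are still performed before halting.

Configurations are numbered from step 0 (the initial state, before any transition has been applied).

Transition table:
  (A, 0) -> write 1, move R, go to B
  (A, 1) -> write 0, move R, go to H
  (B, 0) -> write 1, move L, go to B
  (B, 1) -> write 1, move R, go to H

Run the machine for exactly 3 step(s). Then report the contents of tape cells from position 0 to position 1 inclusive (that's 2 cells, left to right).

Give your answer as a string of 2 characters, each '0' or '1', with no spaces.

Step 1: in state A at pos 0, read 0 -> (A,0)->write 1,move R,goto B. Now: state=B, head=1, tape[-1..2]=0100 (head:   ^)
Step 2: in state B at pos 1, read 0 -> (B,0)->write 1,move L,goto B. Now: state=B, head=0, tape[-1..2]=0110 (head:  ^)
Step 3: in state B at pos 0, read 1 -> (B,1)->write 1,move R,goto H. Now: state=H, head=1, tape[-1..2]=0110 (head:   ^)

Answer: 11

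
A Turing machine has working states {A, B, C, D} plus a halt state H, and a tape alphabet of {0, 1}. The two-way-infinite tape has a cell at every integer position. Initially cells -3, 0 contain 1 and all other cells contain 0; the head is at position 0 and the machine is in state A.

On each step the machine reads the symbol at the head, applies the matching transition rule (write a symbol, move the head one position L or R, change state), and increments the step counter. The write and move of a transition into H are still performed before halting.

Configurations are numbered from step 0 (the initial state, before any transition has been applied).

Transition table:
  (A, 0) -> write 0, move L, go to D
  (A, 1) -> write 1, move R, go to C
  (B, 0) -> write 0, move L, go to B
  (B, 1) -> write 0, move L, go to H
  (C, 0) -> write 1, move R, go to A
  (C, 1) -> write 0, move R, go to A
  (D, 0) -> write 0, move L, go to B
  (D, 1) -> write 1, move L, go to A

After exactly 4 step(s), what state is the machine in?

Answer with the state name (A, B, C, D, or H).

Answer: A

Derivation:
Step 1: in state A at pos 0, read 1 -> (A,1)->write 1,move R,goto C. Now: state=C, head=1, tape[-4..2]=0100100 (head:      ^)
Step 2: in state C at pos 1, read 0 -> (C,0)->write 1,move R,goto A. Now: state=A, head=2, tape[-4..3]=01001100 (head:       ^)
Step 3: in state A at pos 2, read 0 -> (A,0)->write 0,move L,goto D. Now: state=D, head=1, tape[-4..3]=01001100 (head:      ^)
Step 4: in state D at pos 1, read 1 -> (D,1)->write 1,move L,goto A. Now: state=A, head=0, tape[-4..3]=01001100 (head:     ^)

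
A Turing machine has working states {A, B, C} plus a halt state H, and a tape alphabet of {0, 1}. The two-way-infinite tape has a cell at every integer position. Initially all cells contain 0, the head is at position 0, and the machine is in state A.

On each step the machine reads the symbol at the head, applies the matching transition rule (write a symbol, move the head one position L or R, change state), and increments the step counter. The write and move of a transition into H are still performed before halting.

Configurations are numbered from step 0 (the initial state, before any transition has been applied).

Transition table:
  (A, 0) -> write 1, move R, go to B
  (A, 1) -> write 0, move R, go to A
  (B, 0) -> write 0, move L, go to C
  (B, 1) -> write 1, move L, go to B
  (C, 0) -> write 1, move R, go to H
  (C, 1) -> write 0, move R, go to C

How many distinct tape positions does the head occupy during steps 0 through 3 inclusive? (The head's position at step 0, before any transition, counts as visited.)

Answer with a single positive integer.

Answer: 2

Derivation:
Step 1: in state A at pos 0, read 0 -> (A,0)->write 1,move R,goto B. Now: state=B, head=1, tape[-1..2]=0100 (head:   ^)
Step 2: in state B at pos 1, read 0 -> (B,0)->write 0,move L,goto C. Now: state=C, head=0, tape[-1..2]=0100 (head:  ^)
Step 3: in state C at pos 0, read 1 -> (C,1)->write 0,move R,goto C. Now: state=C, head=1, tape[-1..2]=0000 (head:   ^)
Head positions at steps 0..3: starting at 0, distinct positions visited = {0, 1} -> 2 position(s)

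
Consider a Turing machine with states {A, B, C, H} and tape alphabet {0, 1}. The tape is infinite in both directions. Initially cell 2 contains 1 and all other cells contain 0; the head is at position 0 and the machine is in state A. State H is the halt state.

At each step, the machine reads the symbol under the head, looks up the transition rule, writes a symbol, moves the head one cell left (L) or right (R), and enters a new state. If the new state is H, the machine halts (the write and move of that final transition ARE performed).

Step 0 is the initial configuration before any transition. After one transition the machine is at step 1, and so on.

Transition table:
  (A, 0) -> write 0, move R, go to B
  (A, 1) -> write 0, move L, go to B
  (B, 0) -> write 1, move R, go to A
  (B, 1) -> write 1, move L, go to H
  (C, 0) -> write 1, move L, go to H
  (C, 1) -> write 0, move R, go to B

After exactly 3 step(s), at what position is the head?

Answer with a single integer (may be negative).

Step 1: in state A at pos 0, read 0 -> (A,0)->write 0,move R,goto B. Now: state=B, head=1, tape[-1..3]=00010 (head:   ^)
Step 2: in state B at pos 1, read 0 -> (B,0)->write 1,move R,goto A. Now: state=A, head=2, tape[-1..3]=00110 (head:    ^)
Step 3: in state A at pos 2, read 1 -> (A,1)->write 0,move L,goto B. Now: state=B, head=1, tape[-1..3]=00100 (head:   ^)

Answer: 1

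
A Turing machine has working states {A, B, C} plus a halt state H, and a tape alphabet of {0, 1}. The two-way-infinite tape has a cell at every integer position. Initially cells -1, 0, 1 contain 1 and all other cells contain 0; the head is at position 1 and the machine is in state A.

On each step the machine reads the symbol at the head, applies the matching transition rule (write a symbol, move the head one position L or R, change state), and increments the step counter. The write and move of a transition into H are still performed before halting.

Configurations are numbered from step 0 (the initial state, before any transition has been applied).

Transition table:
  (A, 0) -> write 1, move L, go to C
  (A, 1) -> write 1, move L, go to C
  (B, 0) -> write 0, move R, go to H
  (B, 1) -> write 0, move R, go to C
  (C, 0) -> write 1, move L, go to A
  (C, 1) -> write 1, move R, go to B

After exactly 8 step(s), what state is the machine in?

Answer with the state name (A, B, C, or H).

Answer: B

Derivation:
Step 1: in state A at pos 1, read 1 -> (A,1)->write 1,move L,goto C. Now: state=C, head=0, tape[-2..2]=01110 (head:   ^)
Step 2: in state C at pos 0, read 1 -> (C,1)->write 1,move R,goto B. Now: state=B, head=1, tape[-2..2]=01110 (head:    ^)
Step 3: in state B at pos 1, read 1 -> (B,1)->write 0,move R,goto C. Now: state=C, head=2, tape[-2..3]=011000 (head:     ^)
Step 4: in state C at pos 2, read 0 -> (C,0)->write 1,move L,goto A. Now: state=A, head=1, tape[-2..3]=011010 (head:    ^)
Step 5: in state A at pos 1, read 0 -> (A,0)->write 1,move L,goto C. Now: state=C, head=0, tape[-2..3]=011110 (head:   ^)
Step 6: in state C at pos 0, read 1 -> (C,1)->write 1,move R,goto B. Now: state=B, head=1, tape[-2..3]=011110 (head:    ^)
Step 7: in state B at pos 1, read 1 -> (B,1)->write 0,move R,goto C. Now: state=C, head=2, tape[-2..3]=011010 (head:     ^)
Step 8: in state C at pos 2, read 1 -> (C,1)->write 1,move R,goto B. Now: state=B, head=3, tape[-2..4]=0110100 (head:      ^)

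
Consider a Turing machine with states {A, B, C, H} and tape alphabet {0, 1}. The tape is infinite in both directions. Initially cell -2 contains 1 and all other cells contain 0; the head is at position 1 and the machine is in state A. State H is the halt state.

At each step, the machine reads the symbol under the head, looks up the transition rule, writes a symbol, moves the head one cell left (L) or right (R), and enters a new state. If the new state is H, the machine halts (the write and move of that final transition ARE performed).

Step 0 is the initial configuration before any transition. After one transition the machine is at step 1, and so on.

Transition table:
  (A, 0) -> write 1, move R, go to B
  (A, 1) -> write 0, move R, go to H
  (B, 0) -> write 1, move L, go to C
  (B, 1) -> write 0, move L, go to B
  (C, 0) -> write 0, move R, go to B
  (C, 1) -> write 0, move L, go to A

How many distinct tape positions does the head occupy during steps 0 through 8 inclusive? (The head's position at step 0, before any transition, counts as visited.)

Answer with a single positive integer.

Answer: 4

Derivation:
Step 1: in state A at pos 1, read 0 -> (A,0)->write 1,move R,goto B. Now: state=B, head=2, tape[-3..3]=0100100 (head:      ^)
Step 2: in state B at pos 2, read 0 -> (B,0)->write 1,move L,goto C. Now: state=C, head=1, tape[-3..3]=0100110 (head:     ^)
Step 3: in state C at pos 1, read 1 -> (C,1)->write 0,move L,goto A. Now: state=A, head=0, tape[-3..3]=0100010 (head:    ^)
Step 4: in state A at pos 0, read 0 -> (A,0)->write 1,move R,goto B. Now: state=B, head=1, tape[-3..3]=0101010 (head:     ^)
Step 5: in state B at pos 1, read 0 -> (B,0)->write 1,move L,goto C. Now: state=C, head=0, tape[-3..3]=0101110 (head:    ^)
Step 6: in state C at pos 0, read 1 -> (C,1)->write 0,move L,goto A. Now: state=A, head=-1, tape[-3..3]=0100110 (head:   ^)
Step 7: in state A at pos -1, read 0 -> (A,0)->write 1,move R,goto B. Now: state=B, head=0, tape[-3..3]=0110110 (head:    ^)
Step 8: in state B at pos 0, read 0 -> (B,0)->write 1,move L,goto C. Now: state=C, head=-1, tape[-3..3]=0111110 (head:   ^)
Head positions at steps 0..8: starting at 1, distinct positions visited = {-1, 0, 1, 2} -> 4 position(s)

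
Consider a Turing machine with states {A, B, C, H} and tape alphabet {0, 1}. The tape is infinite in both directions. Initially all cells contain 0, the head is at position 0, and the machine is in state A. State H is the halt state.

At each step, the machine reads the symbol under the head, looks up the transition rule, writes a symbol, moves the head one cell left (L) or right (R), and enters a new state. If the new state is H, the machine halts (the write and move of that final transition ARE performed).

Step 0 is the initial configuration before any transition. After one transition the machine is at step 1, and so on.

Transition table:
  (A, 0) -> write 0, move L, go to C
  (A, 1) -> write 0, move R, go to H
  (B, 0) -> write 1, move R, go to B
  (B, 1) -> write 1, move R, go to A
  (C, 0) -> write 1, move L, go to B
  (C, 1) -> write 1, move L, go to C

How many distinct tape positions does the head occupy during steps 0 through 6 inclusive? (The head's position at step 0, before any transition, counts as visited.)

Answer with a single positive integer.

Answer: 3

Derivation:
Step 1: in state A at pos 0, read 0 -> (A,0)->write 0,move L,goto C. Now: state=C, head=-1, tape[-2..1]=0000 (head:  ^)
Step 2: in state C at pos -1, read 0 -> (C,0)->write 1,move L,goto B. Now: state=B, head=-2, tape[-3..1]=00100 (head:  ^)
Step 3: in state B at pos -2, read 0 -> (B,0)->write 1,move R,goto B. Now: state=B, head=-1, tape[-3..1]=01100 (head:   ^)
Step 4: in state B at pos -1, read 1 -> (B,1)->write 1,move R,goto A. Now: state=A, head=0, tape[-3..1]=01100 (head:    ^)
Step 5: in state A at pos 0, read 0 -> (A,0)->write 0,move L,goto C. Now: state=C, head=-1, tape[-3..1]=01100 (head:   ^)
Step 6: in state C at pos -1, read 1 -> (C,1)->write 1,move L,goto C. Now: state=C, head=-2, tape[-3..1]=01100 (head:  ^)
Head positions at steps 0..6: starting at 0, distinct positions visited = {-2, -1, 0} -> 3 position(s)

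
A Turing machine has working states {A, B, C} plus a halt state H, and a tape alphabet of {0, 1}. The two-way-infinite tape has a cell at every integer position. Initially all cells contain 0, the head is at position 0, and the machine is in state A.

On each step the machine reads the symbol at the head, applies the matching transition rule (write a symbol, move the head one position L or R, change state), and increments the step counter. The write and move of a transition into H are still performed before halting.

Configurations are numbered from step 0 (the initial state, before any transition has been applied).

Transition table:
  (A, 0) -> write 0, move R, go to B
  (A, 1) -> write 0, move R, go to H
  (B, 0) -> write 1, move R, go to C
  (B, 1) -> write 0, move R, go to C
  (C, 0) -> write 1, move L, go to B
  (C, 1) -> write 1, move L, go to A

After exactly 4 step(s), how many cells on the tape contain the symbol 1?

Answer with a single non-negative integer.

Step 1: in state A at pos 0, read 0 -> (A,0)->write 0,move R,goto B. Now: state=B, head=1, tape[-1..2]=0000 (head:   ^)
Step 2: in state B at pos 1, read 0 -> (B,0)->write 1,move R,goto C. Now: state=C, head=2, tape[-1..3]=00100 (head:    ^)
Step 3: in state C at pos 2, read 0 -> (C,0)->write 1,move L,goto B. Now: state=B, head=1, tape[-1..3]=00110 (head:   ^)
Step 4: in state B at pos 1, read 1 -> (B,1)->write 0,move R,goto C. Now: state=C, head=2, tape[-1..3]=00010 (head:    ^)
Cells containing 1 after step 4: {2} -> 1 cell(s)

Answer: 1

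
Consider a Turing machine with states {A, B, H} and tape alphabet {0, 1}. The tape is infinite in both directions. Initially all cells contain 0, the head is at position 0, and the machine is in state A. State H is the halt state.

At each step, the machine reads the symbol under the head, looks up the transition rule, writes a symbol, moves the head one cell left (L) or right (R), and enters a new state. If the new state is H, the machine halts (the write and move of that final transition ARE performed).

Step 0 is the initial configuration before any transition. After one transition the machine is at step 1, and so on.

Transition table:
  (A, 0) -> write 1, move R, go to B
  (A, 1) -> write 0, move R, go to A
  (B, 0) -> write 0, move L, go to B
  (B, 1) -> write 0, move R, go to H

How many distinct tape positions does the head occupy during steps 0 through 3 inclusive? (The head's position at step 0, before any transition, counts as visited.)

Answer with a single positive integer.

Answer: 2

Derivation:
Step 1: in state A at pos 0, read 0 -> (A,0)->write 1,move R,goto B. Now: state=B, head=1, tape[-1..2]=0100 (head:   ^)
Step 2: in state B at pos 1, read 0 -> (B,0)->write 0,move L,goto B. Now: state=B, head=0, tape[-1..2]=0100 (head:  ^)
Step 3: in state B at pos 0, read 1 -> (B,1)->write 0,move R,goto H. Now: state=H, head=1, tape[-1..2]=0000 (head:   ^)
Head positions at steps 0..3: starting at 0, distinct positions visited = {0, 1} -> 2 position(s)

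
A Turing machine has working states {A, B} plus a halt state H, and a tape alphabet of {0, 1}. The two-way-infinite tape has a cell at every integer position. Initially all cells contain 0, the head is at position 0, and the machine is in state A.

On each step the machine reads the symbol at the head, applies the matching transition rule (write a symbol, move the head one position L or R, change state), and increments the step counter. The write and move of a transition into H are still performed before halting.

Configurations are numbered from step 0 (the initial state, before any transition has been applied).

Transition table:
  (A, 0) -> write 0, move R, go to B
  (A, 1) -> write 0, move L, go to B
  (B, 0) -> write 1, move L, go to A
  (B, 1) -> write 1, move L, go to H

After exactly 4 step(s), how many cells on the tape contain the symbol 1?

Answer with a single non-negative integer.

Step 1: in state A at pos 0, read 0 -> (A,0)->write 0,move R,goto B. Now: state=B, head=1, tape[-1..2]=0000 (head:   ^)
Step 2: in state B at pos 1, read 0 -> (B,0)->write 1,move L,goto A. Now: state=A, head=0, tape[-1..2]=0010 (head:  ^)
Step 3: in state A at pos 0, read 0 -> (A,0)->write 0,move R,goto B. Now: state=B, head=1, tape[-1..2]=0010 (head:   ^)
Step 4: in state B at pos 1, read 1 -> (B,1)->write 1,move L,goto H. Now: state=H, head=0, tape[-1..2]=0010 (head:  ^)
Cells containing 1 after step 4: {1} -> 1 cell(s)

Answer: 1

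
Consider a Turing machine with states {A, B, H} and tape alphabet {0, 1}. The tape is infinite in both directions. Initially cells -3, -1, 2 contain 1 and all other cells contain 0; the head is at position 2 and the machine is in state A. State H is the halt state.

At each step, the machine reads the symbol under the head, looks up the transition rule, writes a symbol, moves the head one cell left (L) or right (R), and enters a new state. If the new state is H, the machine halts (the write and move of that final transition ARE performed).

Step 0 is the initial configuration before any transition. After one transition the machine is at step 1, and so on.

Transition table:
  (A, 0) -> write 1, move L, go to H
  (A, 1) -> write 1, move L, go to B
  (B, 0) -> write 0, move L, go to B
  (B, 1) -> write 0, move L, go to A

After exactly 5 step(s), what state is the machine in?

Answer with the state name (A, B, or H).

Answer: H

Derivation:
Step 1: in state A at pos 2, read 1 -> (A,1)->write 1,move L,goto B. Now: state=B, head=1, tape[-4..3]=01010010 (head:      ^)
Step 2: in state B at pos 1, read 0 -> (B,0)->write 0,move L,goto B. Now: state=B, head=0, tape[-4..3]=01010010 (head:     ^)
Step 3: in state B at pos 0, read 0 -> (B,0)->write 0,move L,goto B. Now: state=B, head=-1, tape[-4..3]=01010010 (head:    ^)
Step 4: in state B at pos -1, read 1 -> (B,1)->write 0,move L,goto A. Now: state=A, head=-2, tape[-4..3]=01000010 (head:   ^)
Step 5: in state A at pos -2, read 0 -> (A,0)->write 1,move L,goto H. Now: state=H, head=-3, tape[-4..3]=01100010 (head:  ^)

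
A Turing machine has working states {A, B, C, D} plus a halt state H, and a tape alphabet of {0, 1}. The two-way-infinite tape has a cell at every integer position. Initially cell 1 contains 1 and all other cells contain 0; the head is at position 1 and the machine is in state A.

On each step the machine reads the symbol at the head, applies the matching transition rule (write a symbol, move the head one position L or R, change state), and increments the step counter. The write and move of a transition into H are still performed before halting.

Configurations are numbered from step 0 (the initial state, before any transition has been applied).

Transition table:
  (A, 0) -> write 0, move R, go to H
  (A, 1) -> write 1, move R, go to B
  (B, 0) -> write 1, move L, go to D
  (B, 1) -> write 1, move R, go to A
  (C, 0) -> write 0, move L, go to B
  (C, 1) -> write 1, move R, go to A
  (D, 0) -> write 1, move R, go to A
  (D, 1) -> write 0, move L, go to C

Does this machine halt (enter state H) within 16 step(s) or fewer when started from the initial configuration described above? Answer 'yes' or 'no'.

Step 1: in state A at pos 1, read 1 -> (A,1)->write 1,move R,goto B. Now: state=B, head=2, tape[0..3]=0100 (head:   ^)
Step 2: in state B at pos 2, read 0 -> (B,0)->write 1,move L,goto D. Now: state=D, head=1, tape[0..3]=0110 (head:  ^)
Step 3: in state D at pos 1, read 1 -> (D,1)->write 0,move L,goto C. Now: state=C, head=0, tape[-1..3]=00010 (head:  ^)
Step 4: in state C at pos 0, read 0 -> (C,0)->write 0,move L,goto B. Now: state=B, head=-1, tape[-2..3]=000010 (head:  ^)
Step 5: in state B at pos -1, read 0 -> (B,0)->write 1,move L,goto D. Now: state=D, head=-2, tape[-3..3]=0010010 (head:  ^)
Step 6: in state D at pos -2, read 0 -> (D,0)->write 1,move R,goto A. Now: state=A, head=-1, tape[-3..3]=0110010 (head:   ^)
Step 7: in state A at pos -1, read 1 -> (A,1)->write 1,move R,goto B. Now: state=B, head=0, tape[-3..3]=0110010 (head:    ^)
Step 8: in state B at pos 0, read 0 -> (B,0)->write 1,move L,goto D. Now: state=D, head=-1, tape[-3..3]=0111010 (head:   ^)
Step 9: in state D at pos -1, read 1 -> (D,1)->write 0,move L,goto C. Now: state=C, head=-2, tape[-3..3]=0101010 (head:  ^)
Step 10: in state C at pos -2, read 1 -> (C,1)->write 1,move R,goto A. Now: state=A, head=-1, tape[-3..3]=0101010 (head:   ^)
Step 11: in state A at pos -1, read 0 -> (A,0)->write 0,move R,goto H. Now: state=H, head=0, tape[-3..3]=0101010 (head:    ^)
State H reached at step 11; 11 <= 16 -> yes

Answer: yes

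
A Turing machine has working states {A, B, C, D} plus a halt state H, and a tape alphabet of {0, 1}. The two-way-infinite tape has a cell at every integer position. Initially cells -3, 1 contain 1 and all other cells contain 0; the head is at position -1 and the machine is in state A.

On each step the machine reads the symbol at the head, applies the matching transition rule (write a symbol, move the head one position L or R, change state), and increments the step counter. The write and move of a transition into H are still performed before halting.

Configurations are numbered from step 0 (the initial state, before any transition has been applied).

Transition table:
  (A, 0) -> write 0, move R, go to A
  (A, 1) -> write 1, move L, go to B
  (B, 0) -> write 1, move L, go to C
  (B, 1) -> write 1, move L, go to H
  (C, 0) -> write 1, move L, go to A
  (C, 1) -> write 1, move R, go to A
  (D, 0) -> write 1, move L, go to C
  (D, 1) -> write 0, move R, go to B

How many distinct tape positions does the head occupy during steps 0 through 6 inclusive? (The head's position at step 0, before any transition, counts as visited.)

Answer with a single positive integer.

Answer: 4

Derivation:
Step 1: in state A at pos -1, read 0 -> (A,0)->write 0,move R,goto A. Now: state=A, head=0, tape[-4..2]=0100010 (head:     ^)
Step 2: in state A at pos 0, read 0 -> (A,0)->write 0,move R,goto A. Now: state=A, head=1, tape[-4..2]=0100010 (head:      ^)
Step 3: in state A at pos 1, read 1 -> (A,1)->write 1,move L,goto B. Now: state=B, head=0, tape[-4..2]=0100010 (head:     ^)
Step 4: in state B at pos 0, read 0 -> (B,0)->write 1,move L,goto C. Now: state=C, head=-1, tape[-4..2]=0100110 (head:    ^)
Step 5: in state C at pos -1, read 0 -> (C,0)->write 1,move L,goto A. Now: state=A, head=-2, tape[-4..2]=0101110 (head:   ^)
Step 6: in state A at pos -2, read 0 -> (A,0)->write 0,move R,goto A. Now: state=A, head=-1, tape[-4..2]=0101110 (head:    ^)
Head positions at steps 0..6: starting at -1, distinct positions visited = {-2, -1, 0, 1} -> 4 position(s)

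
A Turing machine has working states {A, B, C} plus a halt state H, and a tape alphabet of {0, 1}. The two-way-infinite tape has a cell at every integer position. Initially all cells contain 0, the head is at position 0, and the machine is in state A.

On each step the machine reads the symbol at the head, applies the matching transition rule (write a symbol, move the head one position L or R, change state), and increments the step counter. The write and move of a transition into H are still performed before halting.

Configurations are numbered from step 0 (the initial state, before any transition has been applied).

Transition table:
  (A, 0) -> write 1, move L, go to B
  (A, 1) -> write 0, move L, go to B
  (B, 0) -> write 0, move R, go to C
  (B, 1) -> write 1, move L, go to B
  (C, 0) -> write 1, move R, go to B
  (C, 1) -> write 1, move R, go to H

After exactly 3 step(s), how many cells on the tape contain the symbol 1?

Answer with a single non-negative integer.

Step 1: in state A at pos 0, read 0 -> (A,0)->write 1,move L,goto B. Now: state=B, head=-1, tape[-2..1]=0010 (head:  ^)
Step 2: in state B at pos -1, read 0 -> (B,0)->write 0,move R,goto C. Now: state=C, head=0, tape[-2..1]=0010 (head:   ^)
Step 3: in state C at pos 0, read 1 -> (C,1)->write 1,move R,goto H. Now: state=H, head=1, tape[-2..2]=00100 (head:    ^)
Cells containing 1 after step 3: {0} -> 1 cell(s)

Answer: 1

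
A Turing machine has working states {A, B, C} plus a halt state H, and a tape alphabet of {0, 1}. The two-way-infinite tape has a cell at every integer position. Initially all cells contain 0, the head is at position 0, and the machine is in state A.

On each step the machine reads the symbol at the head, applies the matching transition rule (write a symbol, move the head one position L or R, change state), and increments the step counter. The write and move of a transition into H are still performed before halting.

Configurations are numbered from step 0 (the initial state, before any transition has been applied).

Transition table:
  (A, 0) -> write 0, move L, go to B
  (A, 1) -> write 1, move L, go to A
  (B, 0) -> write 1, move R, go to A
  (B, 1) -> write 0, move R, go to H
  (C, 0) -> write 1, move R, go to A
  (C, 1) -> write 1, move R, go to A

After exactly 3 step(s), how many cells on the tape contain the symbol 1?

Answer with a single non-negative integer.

Step 1: in state A at pos 0, read 0 -> (A,0)->write 0,move L,goto B. Now: state=B, head=-1, tape[-2..1]=0000 (head:  ^)
Step 2: in state B at pos -1, read 0 -> (B,0)->write 1,move R,goto A. Now: state=A, head=0, tape[-2..1]=0100 (head:   ^)
Step 3: in state A at pos 0, read 0 -> (A,0)->write 0,move L,goto B. Now: state=B, head=-1, tape[-2..1]=0100 (head:  ^)
Cells containing 1 after step 3: {-1} -> 1 cell(s)

Answer: 1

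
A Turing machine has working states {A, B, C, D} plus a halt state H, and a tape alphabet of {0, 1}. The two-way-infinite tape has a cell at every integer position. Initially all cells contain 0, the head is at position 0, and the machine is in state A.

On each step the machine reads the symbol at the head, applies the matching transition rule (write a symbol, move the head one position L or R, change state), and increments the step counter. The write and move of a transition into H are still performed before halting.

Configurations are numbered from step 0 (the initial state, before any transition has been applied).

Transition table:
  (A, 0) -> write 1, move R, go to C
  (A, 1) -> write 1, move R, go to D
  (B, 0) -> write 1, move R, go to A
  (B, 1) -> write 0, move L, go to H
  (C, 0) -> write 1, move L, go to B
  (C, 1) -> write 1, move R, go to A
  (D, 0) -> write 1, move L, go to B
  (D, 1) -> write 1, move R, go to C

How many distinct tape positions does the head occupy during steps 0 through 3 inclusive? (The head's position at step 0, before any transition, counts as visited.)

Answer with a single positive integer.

Step 1: in state A at pos 0, read 0 -> (A,0)->write 1,move R,goto C. Now: state=C, head=1, tape[-1..2]=0100 (head:   ^)
Step 2: in state C at pos 1, read 0 -> (C,0)->write 1,move L,goto B. Now: state=B, head=0, tape[-1..2]=0110 (head:  ^)
Step 3: in state B at pos 0, read 1 -> (B,1)->write 0,move L,goto H. Now: state=H, head=-1, tape[-2..2]=00010 (head:  ^)
Head positions at steps 0..3: starting at 0, distinct positions visited = {-1, 0, 1} -> 3 position(s)

Answer: 3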